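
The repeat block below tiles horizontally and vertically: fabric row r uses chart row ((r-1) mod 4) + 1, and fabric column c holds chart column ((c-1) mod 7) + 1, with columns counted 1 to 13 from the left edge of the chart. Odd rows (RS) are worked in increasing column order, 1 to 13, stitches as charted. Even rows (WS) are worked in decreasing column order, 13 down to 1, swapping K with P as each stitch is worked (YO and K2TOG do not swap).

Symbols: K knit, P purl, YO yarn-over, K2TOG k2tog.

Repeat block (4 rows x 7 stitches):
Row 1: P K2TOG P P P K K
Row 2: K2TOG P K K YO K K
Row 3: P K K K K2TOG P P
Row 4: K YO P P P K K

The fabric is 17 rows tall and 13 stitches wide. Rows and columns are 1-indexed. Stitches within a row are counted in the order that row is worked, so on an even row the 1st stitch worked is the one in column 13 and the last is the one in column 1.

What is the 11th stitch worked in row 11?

Stitch:
K

Derivation:
Row 11: (11-1) mod 4 = 2, so use chart row 3. Odd row -> RS.
Chart row 3 tiled across columns 1-13: P K K K K2TOG P P P K K K K2TOG P
Right side: take the tiled row as-is (worked left to right from column 1).
Stitch 11 in working order -> K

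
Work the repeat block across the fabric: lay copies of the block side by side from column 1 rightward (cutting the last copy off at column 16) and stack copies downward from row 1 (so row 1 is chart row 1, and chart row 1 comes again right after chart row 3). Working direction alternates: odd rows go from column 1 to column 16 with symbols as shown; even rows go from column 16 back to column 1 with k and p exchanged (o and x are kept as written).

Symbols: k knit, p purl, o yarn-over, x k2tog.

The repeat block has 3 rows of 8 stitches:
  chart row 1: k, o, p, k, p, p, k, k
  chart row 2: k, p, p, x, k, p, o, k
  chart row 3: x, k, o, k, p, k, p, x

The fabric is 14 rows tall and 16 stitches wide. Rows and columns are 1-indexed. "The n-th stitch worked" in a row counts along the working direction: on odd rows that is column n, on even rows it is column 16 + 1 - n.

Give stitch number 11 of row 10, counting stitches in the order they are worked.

Result:
k

Derivation:
Row 10 uses chart row ((10-1) mod 3)+1 = 1. Row 10 is even, so WS.
Chart row 1 tiled across columns 1-16: k o p k p p k k k o p k p p k k
Wrong side: read the tiled row from column 16 down to 1 and exchange k with p (leave o, x).
Row 10 as worked: p p k k p k o p p p k k p k o p
Counting 11 along the worked row gives k.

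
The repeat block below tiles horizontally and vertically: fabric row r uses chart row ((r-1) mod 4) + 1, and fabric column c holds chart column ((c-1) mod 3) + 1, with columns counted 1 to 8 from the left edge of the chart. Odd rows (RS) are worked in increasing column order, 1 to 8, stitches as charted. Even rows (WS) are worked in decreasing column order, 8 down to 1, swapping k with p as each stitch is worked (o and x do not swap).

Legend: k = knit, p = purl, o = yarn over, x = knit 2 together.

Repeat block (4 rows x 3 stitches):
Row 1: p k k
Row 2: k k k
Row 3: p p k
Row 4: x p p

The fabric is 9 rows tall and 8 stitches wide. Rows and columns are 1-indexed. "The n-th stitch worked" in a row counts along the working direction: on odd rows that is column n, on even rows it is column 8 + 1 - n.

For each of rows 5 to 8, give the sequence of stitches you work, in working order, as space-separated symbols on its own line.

== ROWS AS WORKED ==
p k k p k k p k
p p p p p p p p
p p k p p k p p
k x k k x k k x

Derivation:
Row 5: chart row 1, RS - tile across columns 1-8 and work as-is.
Row 6: chart row 2, WS - tiled (columns 1-8): k k k k k k k k; work from column 8 back to 1 with k<->p swapped.
Row 7: chart row 3, RS - tile across columns 1-8 and work as-is.
Row 8: chart row 4, WS - tiled (columns 1-8): x p p x p p x p; work from column 8 back to 1 with k<->p swapped.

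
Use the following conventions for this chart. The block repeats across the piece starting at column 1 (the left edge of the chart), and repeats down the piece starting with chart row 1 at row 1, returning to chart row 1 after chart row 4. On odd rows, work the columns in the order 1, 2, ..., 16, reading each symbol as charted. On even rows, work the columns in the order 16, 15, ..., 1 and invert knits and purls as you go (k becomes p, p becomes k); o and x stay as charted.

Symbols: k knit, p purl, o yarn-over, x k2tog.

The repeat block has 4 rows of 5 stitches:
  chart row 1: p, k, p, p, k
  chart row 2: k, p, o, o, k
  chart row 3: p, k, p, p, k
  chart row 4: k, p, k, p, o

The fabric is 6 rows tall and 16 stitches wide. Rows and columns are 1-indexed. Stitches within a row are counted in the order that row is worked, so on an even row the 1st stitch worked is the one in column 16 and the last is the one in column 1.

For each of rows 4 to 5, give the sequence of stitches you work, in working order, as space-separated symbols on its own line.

Row 4: chart row 4, WS - tiled (columns 1-16): k p k p o k p k p o k p k p o k; work from column 16 back to 1 with k<->p swapped.
Row 5: chart row 1, RS - tile across columns 1-16 and work as-is.

== ROWS AS WORKED ==
p o k p k p o k p k p o k p k p
p k p p k p k p p k p k p p k p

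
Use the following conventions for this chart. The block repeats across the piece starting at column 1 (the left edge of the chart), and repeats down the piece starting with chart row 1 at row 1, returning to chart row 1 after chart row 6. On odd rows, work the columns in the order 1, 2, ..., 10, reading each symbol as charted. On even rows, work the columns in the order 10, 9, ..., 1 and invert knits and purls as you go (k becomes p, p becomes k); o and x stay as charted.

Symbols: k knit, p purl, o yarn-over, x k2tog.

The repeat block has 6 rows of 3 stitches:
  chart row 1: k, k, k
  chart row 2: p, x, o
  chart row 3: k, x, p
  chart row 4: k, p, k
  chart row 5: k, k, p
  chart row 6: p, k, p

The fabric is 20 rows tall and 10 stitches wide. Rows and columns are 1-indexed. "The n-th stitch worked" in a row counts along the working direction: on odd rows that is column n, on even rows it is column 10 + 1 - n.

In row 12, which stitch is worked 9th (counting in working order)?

== STITCH ==
p

Derivation:
Row 12: (12-1) mod 6 = 5, so use chart row 6. Even row -> WS.
Chart row 6 tiled across columns 1-10: p k p p k p p k p p
Wrong side: read the tiled row from column 10 down to 1 and exchange k with p (leave o, x).
Row 12 as worked: k k p k k p k k p k
Counting 9 along the worked row gives p.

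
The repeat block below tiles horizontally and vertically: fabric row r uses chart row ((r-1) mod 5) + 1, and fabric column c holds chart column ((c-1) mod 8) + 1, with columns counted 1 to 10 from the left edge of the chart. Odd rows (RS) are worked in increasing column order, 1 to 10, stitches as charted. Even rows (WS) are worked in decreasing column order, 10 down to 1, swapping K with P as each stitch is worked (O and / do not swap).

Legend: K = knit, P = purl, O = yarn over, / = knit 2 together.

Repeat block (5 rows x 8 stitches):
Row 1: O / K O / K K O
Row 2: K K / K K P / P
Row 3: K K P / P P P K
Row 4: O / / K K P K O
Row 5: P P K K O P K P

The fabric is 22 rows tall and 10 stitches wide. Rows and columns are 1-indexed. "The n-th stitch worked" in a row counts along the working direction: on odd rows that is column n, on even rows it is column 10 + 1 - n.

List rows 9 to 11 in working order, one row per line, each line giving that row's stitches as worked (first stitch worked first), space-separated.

Rows as worked:
O / / K K P K O O /
K K K P K O P P K K
O / K O / K K O O /

Derivation:
Row 9: chart row 4, RS - tile across columns 1-10 and work as-is.
Row 10: chart row 5, WS - tiled (columns 1-10): P P K K O P K P P P; work from column 10 back to 1 with K<->P swapped.
Row 11: chart row 1, RS - tile across columns 1-10 and work as-is.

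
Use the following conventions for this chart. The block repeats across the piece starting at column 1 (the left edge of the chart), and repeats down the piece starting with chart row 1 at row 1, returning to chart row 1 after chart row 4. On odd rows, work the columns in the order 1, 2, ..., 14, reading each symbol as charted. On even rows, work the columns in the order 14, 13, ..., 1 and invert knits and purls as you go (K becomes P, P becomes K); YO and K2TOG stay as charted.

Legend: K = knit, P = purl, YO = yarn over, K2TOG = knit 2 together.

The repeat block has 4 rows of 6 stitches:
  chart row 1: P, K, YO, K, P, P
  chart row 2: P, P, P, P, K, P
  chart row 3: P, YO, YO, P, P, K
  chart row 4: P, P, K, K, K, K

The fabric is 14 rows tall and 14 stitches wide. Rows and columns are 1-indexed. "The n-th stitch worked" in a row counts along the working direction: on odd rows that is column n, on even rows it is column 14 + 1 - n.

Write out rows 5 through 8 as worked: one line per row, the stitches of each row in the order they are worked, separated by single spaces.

== ROWS AS WORKED ==
P K YO K P P P K YO K P P P K
K K K P K K K K K P K K K K
P YO YO P P K P YO YO P P K P YO
K K P P P P K K P P P P K K

Derivation:
Row 5: chart row 1, RS - tile across columns 1-14 and work as-is.
Row 6: chart row 2, WS - tiled (columns 1-14): P P P P K P P P P P K P P P; work from column 14 back to 1 with K<->P swapped.
Row 7: chart row 3, RS - tile across columns 1-14 and work as-is.
Row 8: chart row 4, WS - tiled (columns 1-14): P P K K K K P P K K K K P P; work from column 14 back to 1 with K<->P swapped.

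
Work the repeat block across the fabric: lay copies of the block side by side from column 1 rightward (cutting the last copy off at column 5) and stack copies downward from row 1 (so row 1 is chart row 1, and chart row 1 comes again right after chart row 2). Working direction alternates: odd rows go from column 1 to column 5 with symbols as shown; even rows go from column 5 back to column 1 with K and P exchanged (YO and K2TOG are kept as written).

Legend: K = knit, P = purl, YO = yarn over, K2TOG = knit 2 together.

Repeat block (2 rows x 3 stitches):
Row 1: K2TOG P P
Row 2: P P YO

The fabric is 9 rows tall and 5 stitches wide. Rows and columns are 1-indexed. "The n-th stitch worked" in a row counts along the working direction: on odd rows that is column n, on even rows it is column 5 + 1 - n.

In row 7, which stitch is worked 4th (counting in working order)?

Row 7 uses chart row ((7-1) mod 2)+1 = 1. Row 7 is odd, so RS.
Chart row 1 tiled across columns 1-5: K2TOG P P K2TOG P
RS row: no reversal, no swap; stitch n worked = column n.
The 4th stitch worked is K2TOG.

Result:
K2TOG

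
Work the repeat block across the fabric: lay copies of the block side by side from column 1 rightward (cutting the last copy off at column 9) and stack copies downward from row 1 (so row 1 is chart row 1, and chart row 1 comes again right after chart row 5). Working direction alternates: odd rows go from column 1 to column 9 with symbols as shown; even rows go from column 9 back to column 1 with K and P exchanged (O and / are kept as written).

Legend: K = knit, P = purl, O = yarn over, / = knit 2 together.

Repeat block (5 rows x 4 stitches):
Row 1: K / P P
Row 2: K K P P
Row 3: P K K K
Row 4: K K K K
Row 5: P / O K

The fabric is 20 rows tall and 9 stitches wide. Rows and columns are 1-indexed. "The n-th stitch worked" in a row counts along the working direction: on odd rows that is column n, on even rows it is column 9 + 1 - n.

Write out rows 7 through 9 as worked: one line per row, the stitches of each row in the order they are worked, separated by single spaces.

Result:
K K P P K K P P K
K P P P K P P P K
K K K K K K K K K

Derivation:
Row 7: chart row 2, RS - tile across columns 1-9 and work as-is.
Row 8: chart row 3, WS - tiled (columns 1-9): P K K K P K K K P; work from column 9 back to 1 with K<->P swapped.
Row 9: chart row 4, RS - tile across columns 1-9 and work as-is.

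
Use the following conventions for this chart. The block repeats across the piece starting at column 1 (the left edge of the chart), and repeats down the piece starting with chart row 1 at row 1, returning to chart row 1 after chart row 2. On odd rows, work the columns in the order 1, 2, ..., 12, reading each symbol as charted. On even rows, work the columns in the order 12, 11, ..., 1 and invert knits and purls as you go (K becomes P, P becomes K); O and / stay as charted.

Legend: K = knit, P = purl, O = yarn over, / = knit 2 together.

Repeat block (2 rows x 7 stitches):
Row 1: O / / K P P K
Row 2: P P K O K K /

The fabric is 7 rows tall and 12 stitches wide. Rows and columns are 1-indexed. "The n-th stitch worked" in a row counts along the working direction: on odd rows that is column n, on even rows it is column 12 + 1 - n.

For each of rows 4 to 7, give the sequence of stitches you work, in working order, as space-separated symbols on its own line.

Rows as worked:
P O P K K / P P O P K K
O / / K P P K O / / K P
P O P K K / P P O P K K
O / / K P P K O / / K P

Derivation:
Row 4: chart row 2, WS - tiled (columns 1-12): P P K O K K / P P K O K; work from column 12 back to 1 with K<->P swapped.
Row 5: chart row 1, RS - tile across columns 1-12 and work as-is.
Row 6: chart row 2, WS - tiled (columns 1-12): P P K O K K / P P K O K; work from column 12 back to 1 with K<->P swapped.
Row 7: chart row 1, RS - tile across columns 1-12 and work as-is.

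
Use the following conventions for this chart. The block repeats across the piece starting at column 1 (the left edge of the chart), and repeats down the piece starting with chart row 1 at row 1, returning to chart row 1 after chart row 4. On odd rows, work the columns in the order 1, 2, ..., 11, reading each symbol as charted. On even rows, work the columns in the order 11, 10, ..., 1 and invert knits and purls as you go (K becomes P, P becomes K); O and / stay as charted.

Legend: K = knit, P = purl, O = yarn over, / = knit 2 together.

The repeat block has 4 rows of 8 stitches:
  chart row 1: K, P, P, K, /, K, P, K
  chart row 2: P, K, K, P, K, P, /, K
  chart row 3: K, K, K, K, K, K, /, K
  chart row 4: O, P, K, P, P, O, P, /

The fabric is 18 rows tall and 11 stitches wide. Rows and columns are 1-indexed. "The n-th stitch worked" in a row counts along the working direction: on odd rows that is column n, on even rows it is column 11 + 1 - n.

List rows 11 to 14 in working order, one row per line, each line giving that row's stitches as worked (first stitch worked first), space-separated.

Rows as worked:
K K K K K K / K K K K
P K O / K O K K P K O
K P P K / K P K K P P
P P K P / K P K P P K

Derivation:
Row 11: chart row 3, RS - tile across columns 1-11 and work as-is.
Row 12: chart row 4, WS - tiled (columns 1-11): O P K P P O P / O P K; work from column 11 back to 1 with K<->P swapped.
Row 13: chart row 1, RS - tile across columns 1-11 and work as-is.
Row 14: chart row 2, WS - tiled (columns 1-11): P K K P K P / K P K K; work from column 11 back to 1 with K<->P swapped.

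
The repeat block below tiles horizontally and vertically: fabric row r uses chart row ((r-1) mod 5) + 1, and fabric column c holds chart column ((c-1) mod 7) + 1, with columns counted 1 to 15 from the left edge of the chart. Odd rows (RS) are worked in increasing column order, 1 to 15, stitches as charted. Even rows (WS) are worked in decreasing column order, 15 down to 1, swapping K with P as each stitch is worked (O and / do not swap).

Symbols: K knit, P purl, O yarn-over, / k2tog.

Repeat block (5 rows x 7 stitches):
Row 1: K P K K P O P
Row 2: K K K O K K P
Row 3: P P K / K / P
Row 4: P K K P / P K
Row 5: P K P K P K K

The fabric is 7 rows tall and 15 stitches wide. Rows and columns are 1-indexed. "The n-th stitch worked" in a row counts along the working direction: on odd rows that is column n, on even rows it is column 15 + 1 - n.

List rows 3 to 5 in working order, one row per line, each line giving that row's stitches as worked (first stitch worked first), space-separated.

Row 3: chart row 3, RS - tile across columns 1-15 and work as-is.
Row 4: chart row 4, WS - tiled (columns 1-15): P K K P / P K P K K P / P K P; work from column 15 back to 1 with K<->P swapped.
Row 5: chart row 5, RS - tile across columns 1-15 and work as-is.

== ROWS AS WORKED ==
P P K / K / P P P K / K / P P
K P K / K P P K P K / K P P K
P K P K P K K P K P K P K K P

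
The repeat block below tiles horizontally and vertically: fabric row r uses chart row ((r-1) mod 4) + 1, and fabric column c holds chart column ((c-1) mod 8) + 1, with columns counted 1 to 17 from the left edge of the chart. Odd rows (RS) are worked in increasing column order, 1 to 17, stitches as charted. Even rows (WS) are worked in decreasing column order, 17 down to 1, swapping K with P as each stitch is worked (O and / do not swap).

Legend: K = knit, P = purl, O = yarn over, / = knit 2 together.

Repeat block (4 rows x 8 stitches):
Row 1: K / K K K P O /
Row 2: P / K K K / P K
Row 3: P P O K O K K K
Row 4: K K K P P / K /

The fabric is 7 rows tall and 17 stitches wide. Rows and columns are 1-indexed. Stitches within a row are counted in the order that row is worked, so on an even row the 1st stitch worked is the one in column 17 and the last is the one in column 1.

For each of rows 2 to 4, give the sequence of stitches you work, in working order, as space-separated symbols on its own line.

Rows as worked:
K P K / P P P / K P K / P P P / K
P P O K O K K K P P O K O K K K P
P / P / K K P P P / P / K K P P P

Derivation:
Row 2: chart row 2, WS - tiled (columns 1-17): P / K K K / P K P / K K K / P K P; work from column 17 back to 1 with K<->P swapped.
Row 3: chart row 3, RS - tile across columns 1-17 and work as-is.
Row 4: chart row 4, WS - tiled (columns 1-17): K K K P P / K / K K K P P / K / K; work from column 17 back to 1 with K<->P swapped.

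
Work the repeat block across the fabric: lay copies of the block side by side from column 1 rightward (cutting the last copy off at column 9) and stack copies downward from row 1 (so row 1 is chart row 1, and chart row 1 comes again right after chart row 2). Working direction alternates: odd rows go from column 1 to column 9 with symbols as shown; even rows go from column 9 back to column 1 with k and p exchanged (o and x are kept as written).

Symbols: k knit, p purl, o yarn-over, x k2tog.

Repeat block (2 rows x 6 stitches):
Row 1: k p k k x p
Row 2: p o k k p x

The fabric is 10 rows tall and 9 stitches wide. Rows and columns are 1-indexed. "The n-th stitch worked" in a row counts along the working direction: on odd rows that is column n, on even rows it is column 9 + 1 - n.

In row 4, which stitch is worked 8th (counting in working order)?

For row 4: chart row = ((4-1) mod 2) + 1 = 2; this is a WS (even) row.
Chart row 2 tiled across columns 1-9: p o k k p x p o k
Wrong side: read the tiled row from column 9 down to 1 and exchange k with p (leave o, x).
Row 4 as worked: p o k x k p p o k
Counting 8 along the worked row gives o.

== STITCH ==
o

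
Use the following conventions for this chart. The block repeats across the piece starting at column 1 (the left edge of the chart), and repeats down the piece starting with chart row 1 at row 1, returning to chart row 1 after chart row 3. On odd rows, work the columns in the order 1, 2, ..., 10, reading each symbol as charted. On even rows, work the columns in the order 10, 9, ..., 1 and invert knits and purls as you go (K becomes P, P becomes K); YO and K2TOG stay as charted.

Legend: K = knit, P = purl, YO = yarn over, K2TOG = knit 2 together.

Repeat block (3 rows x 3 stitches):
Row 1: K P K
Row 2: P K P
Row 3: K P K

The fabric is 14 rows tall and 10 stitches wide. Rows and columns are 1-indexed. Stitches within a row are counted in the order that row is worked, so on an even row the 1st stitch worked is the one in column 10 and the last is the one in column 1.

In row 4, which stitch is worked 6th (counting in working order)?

Stitch:
K

Derivation:
For row 4: chart row = ((4-1) mod 3) + 1 = 1; this is a WS (even) row.
Chart row 1 tiled across columns 1-10: K P K K P K K P K K
WS row: flip the tiled sequence (start at column 10) and apply K<->P; YO and K2TOG stay.
Row 4 as worked: P P K P P K P P K P
The 6th stitch worked is K.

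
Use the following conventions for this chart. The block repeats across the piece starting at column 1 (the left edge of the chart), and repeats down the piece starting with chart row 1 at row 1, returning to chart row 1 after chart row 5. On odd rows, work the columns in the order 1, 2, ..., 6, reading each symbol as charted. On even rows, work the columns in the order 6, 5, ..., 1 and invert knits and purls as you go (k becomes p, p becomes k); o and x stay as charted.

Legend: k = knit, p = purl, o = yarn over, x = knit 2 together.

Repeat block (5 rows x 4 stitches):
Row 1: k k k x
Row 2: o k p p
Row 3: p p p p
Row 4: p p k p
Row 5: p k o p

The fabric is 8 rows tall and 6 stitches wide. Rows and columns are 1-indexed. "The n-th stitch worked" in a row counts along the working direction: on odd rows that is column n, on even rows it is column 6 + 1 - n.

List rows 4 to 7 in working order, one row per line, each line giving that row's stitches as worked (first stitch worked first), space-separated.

Row 4: chart row 4, WS - tiled (columns 1-6): p p k p p p; work from column 6 back to 1 with k<->p swapped.
Row 5: chart row 5, RS - tile across columns 1-6 and work as-is.
Row 6: chart row 1, WS - tiled (columns 1-6): k k k x k k; work from column 6 back to 1 with k<->p swapped.
Row 7: chart row 2, RS - tile across columns 1-6 and work as-is.

Result:
k k k p k k
p k o p p k
p p x p p p
o k p p o k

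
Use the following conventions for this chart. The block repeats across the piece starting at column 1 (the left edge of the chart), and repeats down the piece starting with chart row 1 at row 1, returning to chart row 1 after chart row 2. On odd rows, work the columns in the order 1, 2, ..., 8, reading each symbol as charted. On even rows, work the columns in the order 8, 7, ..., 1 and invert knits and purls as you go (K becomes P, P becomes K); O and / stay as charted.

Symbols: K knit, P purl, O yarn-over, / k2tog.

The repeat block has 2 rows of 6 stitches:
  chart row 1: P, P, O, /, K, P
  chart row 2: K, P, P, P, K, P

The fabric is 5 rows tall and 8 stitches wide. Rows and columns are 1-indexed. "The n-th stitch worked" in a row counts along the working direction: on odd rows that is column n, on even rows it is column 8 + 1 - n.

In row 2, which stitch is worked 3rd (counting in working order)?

Stitch:
K

Derivation:
For row 2: chart row = ((2-1) mod 2) + 1 = 2; this is a WS (even) row.
Chart row 2 tiled across columns 1-8: K P P P K P K P
WS: work from column 8 back to column 1 (reverse the tiled row), swapping K<->P (O and / unchanged).
Row 2 as worked: K P K P K K K P
The 3rd stitch worked is K.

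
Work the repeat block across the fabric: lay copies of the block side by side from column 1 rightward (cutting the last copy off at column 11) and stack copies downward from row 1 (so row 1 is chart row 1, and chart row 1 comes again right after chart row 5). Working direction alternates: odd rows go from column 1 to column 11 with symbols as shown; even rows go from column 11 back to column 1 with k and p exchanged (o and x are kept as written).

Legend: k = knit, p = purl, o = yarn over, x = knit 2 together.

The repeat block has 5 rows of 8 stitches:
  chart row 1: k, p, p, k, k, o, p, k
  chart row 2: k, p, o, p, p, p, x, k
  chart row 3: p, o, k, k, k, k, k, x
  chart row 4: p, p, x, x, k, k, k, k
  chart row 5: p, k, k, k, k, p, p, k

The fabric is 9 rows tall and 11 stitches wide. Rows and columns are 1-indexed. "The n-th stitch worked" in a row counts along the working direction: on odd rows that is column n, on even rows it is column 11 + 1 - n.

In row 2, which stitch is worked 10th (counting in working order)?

Row 2 uses chart row ((2-1) mod 5)+1 = 2. Row 2 is even, so WS.
Chart row 2 tiled across columns 1-11: k p o p p p x k k p o
WS row: flip the tiled sequence (start at column 11) and apply k<->p; o and x stay.
Row 2 as worked: o k p p x k k k o k p
The 10th stitch worked is k.

Stitch:
k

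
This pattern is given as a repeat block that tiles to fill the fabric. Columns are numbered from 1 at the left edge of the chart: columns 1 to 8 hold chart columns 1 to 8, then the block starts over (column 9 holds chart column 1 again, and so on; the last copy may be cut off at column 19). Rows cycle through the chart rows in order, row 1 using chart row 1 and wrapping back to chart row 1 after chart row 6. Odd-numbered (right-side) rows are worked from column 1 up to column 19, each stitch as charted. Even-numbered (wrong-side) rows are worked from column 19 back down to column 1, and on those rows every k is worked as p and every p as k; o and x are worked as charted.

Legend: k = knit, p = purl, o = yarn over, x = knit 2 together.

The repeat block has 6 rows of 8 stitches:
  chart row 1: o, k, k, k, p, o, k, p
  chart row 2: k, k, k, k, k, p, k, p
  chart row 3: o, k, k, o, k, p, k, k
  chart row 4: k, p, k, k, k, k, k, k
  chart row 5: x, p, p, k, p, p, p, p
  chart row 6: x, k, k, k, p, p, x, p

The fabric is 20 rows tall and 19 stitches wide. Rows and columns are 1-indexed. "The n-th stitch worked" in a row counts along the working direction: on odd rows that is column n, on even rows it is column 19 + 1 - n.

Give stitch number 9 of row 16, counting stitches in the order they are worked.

Row 16 uses chart row ((16-1) mod 6)+1 = 4. Row 16 is even, so WS.
Chart row 4 tiled across columns 1-19: k p k k k k k k k p k k k k k k k p k
WS row: flip the tiled sequence (start at column 19) and apply k<->p; o and x stay.
Row 16 as worked: p k p p p p p p p k p p p p p p p k p
The 9th stitch worked is p.

Stitch:
p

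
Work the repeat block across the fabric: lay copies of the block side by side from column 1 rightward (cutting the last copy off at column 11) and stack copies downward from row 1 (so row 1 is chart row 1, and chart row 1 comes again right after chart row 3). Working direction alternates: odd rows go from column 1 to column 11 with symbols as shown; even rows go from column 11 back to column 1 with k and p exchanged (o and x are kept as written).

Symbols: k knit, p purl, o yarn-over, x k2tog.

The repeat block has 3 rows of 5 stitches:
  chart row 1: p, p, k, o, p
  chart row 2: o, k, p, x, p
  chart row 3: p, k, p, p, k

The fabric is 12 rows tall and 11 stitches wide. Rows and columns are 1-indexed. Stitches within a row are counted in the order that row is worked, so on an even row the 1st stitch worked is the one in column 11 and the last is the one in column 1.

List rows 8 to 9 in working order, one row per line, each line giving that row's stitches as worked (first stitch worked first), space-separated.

Row 8: chart row 2, WS - tiled (columns 1-11): o k p x p o k p x p o; work from column 11 back to 1 with k<->p swapped.
Row 9: chart row 3, RS - tile across columns 1-11 and work as-is.

Rows as worked:
o k x k p o k x k p o
p k p p k p k p p k p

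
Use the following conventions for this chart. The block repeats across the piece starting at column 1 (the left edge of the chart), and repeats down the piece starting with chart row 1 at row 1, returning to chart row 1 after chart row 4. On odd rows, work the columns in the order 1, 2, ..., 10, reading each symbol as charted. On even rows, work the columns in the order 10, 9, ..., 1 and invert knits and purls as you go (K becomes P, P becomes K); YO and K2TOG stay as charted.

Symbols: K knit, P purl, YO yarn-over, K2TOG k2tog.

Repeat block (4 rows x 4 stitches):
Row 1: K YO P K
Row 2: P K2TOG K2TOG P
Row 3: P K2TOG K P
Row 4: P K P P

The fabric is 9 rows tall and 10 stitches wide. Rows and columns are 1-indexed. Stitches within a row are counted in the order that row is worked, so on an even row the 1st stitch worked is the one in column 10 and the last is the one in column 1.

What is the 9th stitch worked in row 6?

Stitch:
K2TOG

Derivation:
For row 6: chart row = ((6-1) mod 4) + 1 = 2; this is a WS (even) row.
Chart row 2 tiled across columns 1-10: P K2TOG K2TOG P P K2TOG K2TOG P P K2TOG
WS row: flip the tiled sequence (start at column 10) and apply K<->P; YO and K2TOG stay.
Row 6 as worked: K2TOG K K K2TOG K2TOG K K K2TOG K2TOG K
Counting 9 along the worked row gives K2TOG.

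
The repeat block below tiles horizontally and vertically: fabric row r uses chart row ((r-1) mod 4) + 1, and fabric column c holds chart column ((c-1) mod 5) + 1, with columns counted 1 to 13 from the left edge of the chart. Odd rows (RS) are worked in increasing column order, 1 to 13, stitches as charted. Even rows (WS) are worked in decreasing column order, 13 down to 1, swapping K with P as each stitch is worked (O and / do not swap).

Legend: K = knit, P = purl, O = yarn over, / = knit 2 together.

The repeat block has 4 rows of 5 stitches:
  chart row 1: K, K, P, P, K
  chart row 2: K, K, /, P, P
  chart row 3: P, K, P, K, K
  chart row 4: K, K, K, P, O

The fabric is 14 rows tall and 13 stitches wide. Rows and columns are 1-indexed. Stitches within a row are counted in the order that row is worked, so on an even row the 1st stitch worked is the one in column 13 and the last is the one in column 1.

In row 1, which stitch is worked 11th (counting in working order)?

Stitch:
K

Derivation:
Row 1 uses chart row ((1-1) mod 4)+1 = 1. Row 1 is odd, so RS.
Chart row 1 tiled across columns 1-13: K K P P K K K P P K K K P
RS row: no reversal, no swap; stitch n worked = column n.
The 11th stitch worked is K.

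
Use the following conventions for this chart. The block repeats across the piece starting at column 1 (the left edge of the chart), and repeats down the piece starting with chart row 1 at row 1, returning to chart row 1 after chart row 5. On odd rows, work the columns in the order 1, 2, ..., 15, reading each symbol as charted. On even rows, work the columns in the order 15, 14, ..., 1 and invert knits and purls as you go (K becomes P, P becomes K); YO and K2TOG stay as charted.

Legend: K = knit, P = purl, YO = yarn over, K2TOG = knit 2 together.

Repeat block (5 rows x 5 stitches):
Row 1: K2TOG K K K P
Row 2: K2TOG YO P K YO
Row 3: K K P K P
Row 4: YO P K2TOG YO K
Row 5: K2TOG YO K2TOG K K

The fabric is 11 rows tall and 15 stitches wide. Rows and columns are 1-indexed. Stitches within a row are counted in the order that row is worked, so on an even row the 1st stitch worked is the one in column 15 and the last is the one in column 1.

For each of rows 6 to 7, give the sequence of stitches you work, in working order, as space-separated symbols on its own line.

Result:
K P P P K2TOG K P P P K2TOG K P P P K2TOG
K2TOG YO P K YO K2TOG YO P K YO K2TOG YO P K YO

Derivation:
Row 6: chart row 1, WS - tiled (columns 1-15): K2TOG K K K P K2TOG K K K P K2TOG K K K P; work from column 15 back to 1 with K<->P swapped.
Row 7: chart row 2, RS - tile across columns 1-15 and work as-is.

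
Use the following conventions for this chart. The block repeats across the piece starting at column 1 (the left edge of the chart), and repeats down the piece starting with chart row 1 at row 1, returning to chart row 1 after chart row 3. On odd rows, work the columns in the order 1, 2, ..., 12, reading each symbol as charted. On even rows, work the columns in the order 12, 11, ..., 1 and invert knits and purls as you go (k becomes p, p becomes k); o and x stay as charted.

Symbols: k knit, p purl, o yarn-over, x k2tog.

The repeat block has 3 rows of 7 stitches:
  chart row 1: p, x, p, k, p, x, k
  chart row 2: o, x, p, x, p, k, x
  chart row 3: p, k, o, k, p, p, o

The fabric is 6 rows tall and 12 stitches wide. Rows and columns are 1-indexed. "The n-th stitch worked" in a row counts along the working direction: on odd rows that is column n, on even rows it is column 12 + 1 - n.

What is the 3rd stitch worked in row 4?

== STITCH ==
k

Derivation:
Row 4: (4-1) mod 3 = 0, so use chart row 1. Even row -> WS.
Chart row 1 tiled across columns 1-12: p x p k p x k p x p k p
WS: work from column 12 back to column 1 (reverse the tiled row), swapping k<->p (o and x unchanged).
Row 4 as worked: k p k x k p x k p k x k
Counting 3 along the worked row gives k.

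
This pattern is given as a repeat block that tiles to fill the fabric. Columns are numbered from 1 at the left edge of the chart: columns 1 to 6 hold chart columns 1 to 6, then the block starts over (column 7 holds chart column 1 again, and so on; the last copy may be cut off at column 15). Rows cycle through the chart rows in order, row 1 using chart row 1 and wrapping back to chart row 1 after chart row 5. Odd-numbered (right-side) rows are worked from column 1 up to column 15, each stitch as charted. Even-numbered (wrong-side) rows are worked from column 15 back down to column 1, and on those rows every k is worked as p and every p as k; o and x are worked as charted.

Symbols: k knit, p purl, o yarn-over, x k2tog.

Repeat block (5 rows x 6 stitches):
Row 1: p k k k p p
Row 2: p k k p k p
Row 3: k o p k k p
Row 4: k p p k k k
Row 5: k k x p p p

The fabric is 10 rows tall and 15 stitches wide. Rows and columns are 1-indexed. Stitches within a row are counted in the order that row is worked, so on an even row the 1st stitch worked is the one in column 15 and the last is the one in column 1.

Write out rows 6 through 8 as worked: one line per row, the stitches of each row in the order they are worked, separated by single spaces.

Row 6: chart row 1, WS - tiled (columns 1-15): p k k k p p p k k k p p p k k; work from column 15 back to 1 with k<->p swapped.
Row 7: chart row 2, RS - tile across columns 1-15 and work as-is.
Row 8: chart row 3, WS - tiled (columns 1-15): k o p k k p k o p k k p k o p; work from column 15 back to 1 with k<->p swapped.

Rows as worked:
p p k k k p p p k k k p p p k
p k k p k p p k k p k p p k k
k o p k p p k o p k p p k o p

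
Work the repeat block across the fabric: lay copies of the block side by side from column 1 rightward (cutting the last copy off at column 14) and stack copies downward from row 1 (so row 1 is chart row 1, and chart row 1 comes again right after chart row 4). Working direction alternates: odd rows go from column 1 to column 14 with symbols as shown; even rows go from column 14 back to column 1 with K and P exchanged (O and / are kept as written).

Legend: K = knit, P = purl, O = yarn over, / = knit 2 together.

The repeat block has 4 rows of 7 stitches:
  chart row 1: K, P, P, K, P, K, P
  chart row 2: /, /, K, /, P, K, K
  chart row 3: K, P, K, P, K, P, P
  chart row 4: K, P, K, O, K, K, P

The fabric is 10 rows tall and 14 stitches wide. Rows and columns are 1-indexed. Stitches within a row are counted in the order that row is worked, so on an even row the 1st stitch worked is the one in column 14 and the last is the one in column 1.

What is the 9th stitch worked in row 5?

Row 5: (5-1) mod 4 = 0, so use chart row 1. Odd row -> RS.
Chart row 1 tiled across columns 1-14: K P P K P K P K P P K P K P
Right side: take the tiled row as-is (worked left to right from column 1).
Counting 9 along the worked row gives P.

Result:
P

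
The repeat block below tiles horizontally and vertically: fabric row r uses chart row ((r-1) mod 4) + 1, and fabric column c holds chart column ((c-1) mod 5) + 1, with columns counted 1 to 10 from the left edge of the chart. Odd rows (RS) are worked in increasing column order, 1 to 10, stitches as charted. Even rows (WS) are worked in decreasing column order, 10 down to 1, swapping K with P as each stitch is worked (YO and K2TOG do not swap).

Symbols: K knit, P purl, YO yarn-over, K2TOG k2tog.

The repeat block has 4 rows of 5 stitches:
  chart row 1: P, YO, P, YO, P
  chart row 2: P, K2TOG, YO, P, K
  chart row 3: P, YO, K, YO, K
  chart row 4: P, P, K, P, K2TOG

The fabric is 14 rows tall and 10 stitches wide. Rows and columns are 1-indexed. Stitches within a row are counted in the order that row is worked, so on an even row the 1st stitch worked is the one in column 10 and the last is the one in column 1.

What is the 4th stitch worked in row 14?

Stitch:
K2TOG

Derivation:
Row 14: (14-1) mod 4 = 1, so use chart row 2. Even row -> WS.
Chart row 2 tiled across columns 1-10: P K2TOG YO P K P K2TOG YO P K
WS row: flip the tiled sequence (start at column 10) and apply K<->P; YO and K2TOG stay.
Row 14 as worked: P K YO K2TOG K P K YO K2TOG K
Stitch 4 in working order -> K2TOG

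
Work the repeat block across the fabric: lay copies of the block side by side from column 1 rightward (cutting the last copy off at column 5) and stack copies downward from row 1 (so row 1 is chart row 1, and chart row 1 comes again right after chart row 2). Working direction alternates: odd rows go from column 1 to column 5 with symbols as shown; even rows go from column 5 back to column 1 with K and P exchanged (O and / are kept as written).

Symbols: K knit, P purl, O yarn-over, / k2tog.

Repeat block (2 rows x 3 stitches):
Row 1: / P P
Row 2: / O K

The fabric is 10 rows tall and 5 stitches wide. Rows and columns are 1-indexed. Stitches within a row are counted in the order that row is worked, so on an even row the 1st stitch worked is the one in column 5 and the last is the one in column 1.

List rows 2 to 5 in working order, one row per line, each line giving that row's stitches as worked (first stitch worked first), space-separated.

Row 2: chart row 2, WS - tiled (columns 1-5): / O K / O; work from column 5 back to 1 with K<->P swapped.
Row 3: chart row 1, RS - tile across columns 1-5 and work as-is.
Row 4: chart row 2, WS - tiled (columns 1-5): / O K / O; work from column 5 back to 1 with K<->P swapped.
Row 5: chart row 1, RS - tile across columns 1-5 and work as-is.

Rows as worked:
O / P O /
/ P P / P
O / P O /
/ P P / P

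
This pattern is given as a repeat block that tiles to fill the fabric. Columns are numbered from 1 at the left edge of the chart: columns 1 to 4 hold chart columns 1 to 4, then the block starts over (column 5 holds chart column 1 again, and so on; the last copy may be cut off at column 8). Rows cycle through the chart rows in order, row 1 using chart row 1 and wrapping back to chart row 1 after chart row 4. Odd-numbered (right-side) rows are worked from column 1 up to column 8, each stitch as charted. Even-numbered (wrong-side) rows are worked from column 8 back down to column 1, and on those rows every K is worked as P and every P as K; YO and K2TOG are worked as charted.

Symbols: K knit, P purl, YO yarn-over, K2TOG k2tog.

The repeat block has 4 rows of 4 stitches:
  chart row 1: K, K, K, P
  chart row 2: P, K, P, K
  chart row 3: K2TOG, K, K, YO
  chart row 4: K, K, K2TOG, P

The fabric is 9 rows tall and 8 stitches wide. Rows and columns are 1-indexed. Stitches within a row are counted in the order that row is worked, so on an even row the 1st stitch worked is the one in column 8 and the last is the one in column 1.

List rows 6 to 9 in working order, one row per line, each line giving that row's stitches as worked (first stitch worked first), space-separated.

Row 6: chart row 2, WS - tiled (columns 1-8): P K P K P K P K; work from column 8 back to 1 with K<->P swapped.
Row 7: chart row 3, RS - tile across columns 1-8 and work as-is.
Row 8: chart row 4, WS - tiled (columns 1-8): K K K2TOG P K K K2TOG P; work from column 8 back to 1 with K<->P swapped.
Row 9: chart row 1, RS - tile across columns 1-8 and work as-is.

Rows as worked:
P K P K P K P K
K2TOG K K YO K2TOG K K YO
K K2TOG P P K K2TOG P P
K K K P K K K P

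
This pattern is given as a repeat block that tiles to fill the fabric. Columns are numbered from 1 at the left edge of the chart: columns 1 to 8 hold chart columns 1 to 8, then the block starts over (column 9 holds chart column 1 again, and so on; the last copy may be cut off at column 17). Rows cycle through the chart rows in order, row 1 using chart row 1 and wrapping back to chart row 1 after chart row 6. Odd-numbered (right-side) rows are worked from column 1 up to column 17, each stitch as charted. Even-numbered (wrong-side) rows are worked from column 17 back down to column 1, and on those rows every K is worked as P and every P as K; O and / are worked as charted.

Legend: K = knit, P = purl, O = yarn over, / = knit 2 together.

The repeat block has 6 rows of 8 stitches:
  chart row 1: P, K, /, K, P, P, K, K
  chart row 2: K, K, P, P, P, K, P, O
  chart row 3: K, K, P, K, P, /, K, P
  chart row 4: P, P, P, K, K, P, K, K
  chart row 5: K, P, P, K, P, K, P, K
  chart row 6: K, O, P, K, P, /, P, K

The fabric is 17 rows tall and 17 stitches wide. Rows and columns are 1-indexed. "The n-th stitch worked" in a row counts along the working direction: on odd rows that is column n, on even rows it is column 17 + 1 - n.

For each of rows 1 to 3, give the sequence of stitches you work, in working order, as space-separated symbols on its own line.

Result:
P K / K P P K K P K / K P P K K P
P O K P K K K P P O K P K K K P P
K K P K P / K P K K P K P / K P K

Derivation:
Row 1: chart row 1, RS - tile across columns 1-17 and work as-is.
Row 2: chart row 2, WS - tiled (columns 1-17): K K P P P K P O K K P P P K P O K; work from column 17 back to 1 with K<->P swapped.
Row 3: chart row 3, RS - tile across columns 1-17 and work as-is.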